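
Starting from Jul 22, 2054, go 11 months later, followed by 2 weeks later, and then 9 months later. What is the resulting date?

April 6, 2056

Adding 11 months from July 22, 2054:
month 7 + 11 = 18, which is month 6 of year 2055 → June 2055.
Day 22 is valid in June, giving June 22, 2055.
Adding 2 weeks (= 14 days) from June 22, 2055:
June has 30 days, so 30 − 22 = 8 days remain after June 22, 2055; 14 − 8 = 6 left.
6 days into July 2055 → July 6, 2055.
Adding 9 months from July 6, 2055:
month 7 + 9 = 16, which is month 4 of year 2056 → April 2056.
Day 6 is valid in April, giving April 6, 2056.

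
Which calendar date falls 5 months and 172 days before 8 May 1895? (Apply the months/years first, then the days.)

June 19, 1894

Counting back 5 months and 172 days from May 8, 1895: first the month/year part, then the days.
month 5 − 5 = 0, which is month 12 of year 1894 → December 1894.
Day 8 is valid in December, giving December 8, 1894.
Now subtract 172 days from December 8, 1894.
Going back 8 days from December 8, 1894 reaches the end of the previous month; 172 − 8 = 164 left.
November 1894 has 30 days: 164 − 30 = 134 left.
October 1894 has 31 days: 134 − 31 = 103 left.
September 1894 has 30 days: 103 − 30 = 73 left.
August 1894 has 31 days: 73 − 31 = 42 left.
July 1894 has 31 days: 42 − 31 = 11 left.
June 1894 has 30 days; 30 − 11 = 19 → June 19, 1894.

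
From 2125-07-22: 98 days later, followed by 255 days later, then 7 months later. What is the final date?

Adding 98 days from July 22, 2125:
July has 31 days, so 31 − 22 = 9 days remain after July 22, 2125; 98 − 9 = 89 left.
August 2125 has 31 days: 89 − 31 = 58 left.
September 2125 has 30 days: 58 − 30 = 28 left.
28 days into October 2125 → October 28, 2125.
Counting forward 255 days from October 28, 2125:
October has 31 days, so 31 − 28 = 3 days remain after October 28, 2125; 255 − 3 = 252 left.
November 2125 has 30 days: 252 − 30 = 222 left.
December 2125 has 31 days: 222 − 31 = 191 left.
January 2126 has 31 days: 191 − 31 = 160 left.
February 2126 has 28 days (2126 is not a leap year): 160 − 28 = 132 left.
March 2126 has 31 days: 132 − 31 = 101 left.
April 2126 has 30 days: 101 − 30 = 71 left.
May 2126 has 31 days: 71 − 31 = 40 left.
June 2126 has 30 days: 40 − 30 = 10 left.
10 days into July 2126 → July 10, 2126.
Advancing 7 months from July 10, 2126:
month 7 + 7 = 14, which is month 2 of year 2127 → February 2127.
Day 10 is valid in February, giving February 10, 2127.

February 10, 2127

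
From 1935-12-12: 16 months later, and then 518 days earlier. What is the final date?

Adding 16 months from December 12, 1935:
month 12 + 16 = 28, which is month 4 of year 1937 → April 1937.
Day 12 is valid in April, giving April 12, 1937.
Going back 518 days from April 12, 1937:
Going back 12 days from April 12, 1937 reaches the end of the previous month; 518 − 12 = 506 left.
March 1937 has 31 days: 506 − 31 = 475 left.
February 1937 has 28 days (1937 is not a leap year): 475 − 28 = 447 left.
January 1937 has 31 days: 447 − 31 = 416 left.
December 1936 has 31 days: 416 − 31 = 385 left.
November 1936 has 30 days: 385 − 30 = 355 left.
October 1936 has 31 days: 355 − 31 = 324 left.
September 1936 has 30 days: 324 − 30 = 294 left.
August 1936 has 31 days: 294 − 31 = 263 left.
July 1936 has 31 days: 263 − 31 = 232 left.
June 1936 has 30 days: 232 − 30 = 202 left.
May 1936 has 31 days: 202 − 31 = 171 left.
April 1936 has 30 days: 171 − 30 = 141 left.
March 1936 has 31 days: 141 − 31 = 110 left.
February 1936 has 29 days (1936 is a leap year): 110 − 29 = 81 left.
January 1936 has 31 days: 81 − 31 = 50 left.
December 1935 has 31 days: 50 − 31 = 19 left.
November 1935 has 30 days; 30 − 19 = 11 → November 11, 1935.

November 11, 1935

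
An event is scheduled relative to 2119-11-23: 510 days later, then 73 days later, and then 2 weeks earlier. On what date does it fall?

Counting forward 510 days from November 23, 2119:
November has 30 days, so 30 − 23 = 7 days remain after November 23, 2119; 510 − 7 = 503 left.
December 2119 has 31 days: 503 − 31 = 472 left.
January 2120 has 31 days: 472 − 31 = 441 left.
February 2120 has 29 days (2120 is a leap year): 441 − 29 = 412 left.
March 2120 has 31 days: 412 − 31 = 381 left.
April 2120 has 30 days: 381 − 30 = 351 left.
May 2120 has 31 days: 351 − 31 = 320 left.
June 2120 has 30 days: 320 − 30 = 290 left.
July 2120 has 31 days: 290 − 31 = 259 left.
August 2120 has 31 days: 259 − 31 = 228 left.
September 2120 has 30 days: 228 − 30 = 198 left.
October 2120 has 31 days: 198 − 31 = 167 left.
November 2120 has 30 days: 167 − 30 = 137 left.
December 2120 has 31 days: 137 − 31 = 106 left.
January 2121 has 31 days: 106 − 31 = 75 left.
February 2121 has 28 days (2121 is not a leap year): 75 − 28 = 47 left.
March 2121 has 31 days: 47 − 31 = 16 left.
16 days into April 2121 → April 16, 2121.
Counting forward 73 days from April 16, 2121:
April has 30 days, so 30 − 16 = 14 days remain after April 16, 2121; 73 − 14 = 59 left.
May 2121 has 31 days: 59 − 31 = 28 left.
28 days into June 2121 → June 28, 2121.
Counting back 2 weeks (= 14 days) from June 28, 2121:
28 − 14 = 14, still in June 2121.

June 14, 2121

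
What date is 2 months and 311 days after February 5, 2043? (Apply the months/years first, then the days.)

Advancing 2 months and 311 days from February 5, 2043: first the month/year part, then the days.
month 2 + 2 = 4 → April 2043.
Day 5 is valid in April, giving April 5, 2043.
Now add 311 days from April 5, 2043.
April has 30 days, so 30 − 5 = 25 days remain after April 5, 2043; 311 − 25 = 286 left.
May 2043 has 31 days: 286 − 31 = 255 left.
June 2043 has 30 days: 255 − 30 = 225 left.
July 2043 has 31 days: 225 − 31 = 194 left.
August 2043 has 31 days: 194 − 31 = 163 left.
September 2043 has 30 days: 163 − 30 = 133 left.
October 2043 has 31 days: 133 − 31 = 102 left.
November 2043 has 30 days: 102 − 30 = 72 left.
December 2043 has 31 days: 72 − 31 = 41 left.
January 2044 has 31 days: 41 − 31 = 10 left.
10 days into February 2044 → February 10, 2044.

February 10, 2044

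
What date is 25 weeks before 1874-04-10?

Counting back 25 weeks = 175 days from April 10, 1874.
Going back 10 days from April 10, 1874 reaches the end of the previous month; 175 − 10 = 165 left.
March 1874 has 31 days: 165 − 31 = 134 left.
February 1874 has 28 days (1874 is not a leap year): 134 − 28 = 106 left.
January 1874 has 31 days: 106 − 31 = 75 left.
December 1873 has 31 days: 75 − 31 = 44 left.
November 1873 has 30 days: 44 − 30 = 14 left.
October 1873 has 31 days; 31 − 14 = 17 → October 17, 1873.

October 17, 1873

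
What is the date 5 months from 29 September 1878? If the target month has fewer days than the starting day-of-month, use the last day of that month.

February 28, 1879

Counting forward 5 months from September 29, 1878.
month 9 + 5 = 14, which is month 2 of year 1879 → February 1879.
February 1879 has only 28 days (1879 is not a leap year — relevant if February), and the start was day 29, so the date clamps to February 28, 1879.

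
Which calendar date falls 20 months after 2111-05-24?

January 24, 2113

Advancing 20 months from May 24, 2111.
month 5 + 20 = 25, which is month 1 of year 2113 → January 2113.
Day 24 is valid in January, giving January 24, 2113.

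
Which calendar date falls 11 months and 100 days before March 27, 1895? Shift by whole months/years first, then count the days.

Subtracting 11 months and 100 days from March 27, 1895: first the month/year part, then the days.
month 3 − 11 = -8, which is month 4 of year 1894 → April 1894.
Day 27 is valid in April, giving April 27, 1894.
Now subtract 100 days from April 27, 1894.
Going back 27 days from April 27, 1894 reaches the end of the previous month; 100 − 27 = 73 left.
March 1894 has 31 days: 73 − 31 = 42 left.
February 1894 has 28 days (1894 is not a leap year): 42 − 28 = 14 left.
January 1894 has 31 days; 31 − 14 = 17 → January 17, 1894.

January 17, 1894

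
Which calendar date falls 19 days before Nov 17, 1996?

October 29, 1996

Subtracting 19 days from November 17, 1996.
Going back 17 days from November 17, 1996 reaches the end of the previous month; 19 − 17 = 2 left.
October 1996 has 31 days; 31 − 2 = 29 → October 29, 1996.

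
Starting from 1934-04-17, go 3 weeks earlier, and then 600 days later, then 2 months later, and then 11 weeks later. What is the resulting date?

April 3, 1936

Going back 3 weeks (= 21 days) from April 17, 1934:
Going back 17 days from April 17, 1934 reaches the end of the previous month; 21 − 17 = 4 left.
March 1934 has 31 days; 31 − 4 = 27 → March 27, 1934.
Adding 600 days from March 27, 1934:
March has 31 days, so 31 − 27 = 4 days remain after March 27, 1934; 600 − 4 = 596 left.
April 1934 has 30 days: 596 − 30 = 566 left.
May 1934 has 31 days: 566 − 31 = 535 left.
June 1934 has 30 days: 535 − 30 = 505 left.
July 1934 has 31 days: 505 − 31 = 474 left.
August 1934 has 31 days: 474 − 31 = 443 left.
September 1934 has 30 days: 443 − 30 = 413 left.
October 1934 has 31 days: 413 − 31 = 382 left.
November 1934 has 30 days: 382 − 30 = 352 left.
December 1934 has 31 days: 352 − 31 = 321 left.
January 1935 has 31 days: 321 − 31 = 290 left.
February 1935 has 28 days (1935 is not a leap year): 290 − 28 = 262 left.
March 1935 has 31 days: 262 − 31 = 231 left.
April 1935 has 30 days: 231 − 30 = 201 left.
May 1935 has 31 days: 201 − 31 = 170 left.
June 1935 has 30 days: 170 − 30 = 140 left.
July 1935 has 31 days: 140 − 31 = 109 left.
August 1935 has 31 days: 109 − 31 = 78 left.
September 1935 has 30 days: 78 − 30 = 48 left.
October 1935 has 31 days: 48 − 31 = 17 left.
17 days into November 1935 → November 17, 1935.
Advancing 2 months from November 17, 1935:
month 11 + 2 = 13, which is month 1 of year 1936 → January 1936.
Day 17 is valid in January, giving January 17, 1936.
Adding 11 weeks (= 77 days) from January 17, 1936:
January has 31 days, so 31 − 17 = 14 days remain after January 17, 1936; 77 − 14 = 63 left.
February 1936 has 29 days (1936 is a leap year): 63 − 29 = 34 left.
March 1936 has 31 days: 34 − 31 = 3 left.
3 days into April 1936 → April 3, 1936.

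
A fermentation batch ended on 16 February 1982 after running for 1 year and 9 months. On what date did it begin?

May 16, 1980

Counting back 1 year and 9 months from February 16, 1982.
-1 year → 1981; month 2 − 9 = -7, which is month 5 of year 1980 → May 1980.
Day 16 is valid in May, giving May 16, 1980.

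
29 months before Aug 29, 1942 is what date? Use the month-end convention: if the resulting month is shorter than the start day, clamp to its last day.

March 29, 1940

Counting back 29 months from August 29, 1942.
month 8 − 29 = -21, which is month 3 of year 1940 → March 1940.
Day 29 is valid in March, giving March 29, 1940.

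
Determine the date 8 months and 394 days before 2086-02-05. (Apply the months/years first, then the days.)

Counting back 8 months and 394 days from February 5, 2086: first the month/year part, then the days.
month 2 − 8 = -6, which is month 6 of year 2085 → June 2085.
Day 5 is valid in June, giving June 5, 2085.
Now subtract 394 days from June 5, 2085.
Going back 5 days from June 5, 2085 reaches the end of the previous month; 394 − 5 = 389 left.
May 2085 has 31 days: 389 − 31 = 358 left.
April 2085 has 30 days: 358 − 30 = 328 left.
March 2085 has 31 days: 328 − 31 = 297 left.
February 2085 has 28 days (2085 is not a leap year): 297 − 28 = 269 left.
January 2085 has 31 days: 269 − 31 = 238 left.
December 2084 has 31 days: 238 − 31 = 207 left.
November 2084 has 30 days: 207 − 30 = 177 left.
October 2084 has 31 days: 177 − 31 = 146 left.
September 2084 has 30 days: 146 − 30 = 116 left.
August 2084 has 31 days: 116 − 31 = 85 left.
July 2084 has 31 days: 85 − 31 = 54 left.
June 2084 has 30 days: 54 − 30 = 24 left.
May 2084 has 31 days; 31 − 24 = 7 → May 7, 2084.

May 7, 2084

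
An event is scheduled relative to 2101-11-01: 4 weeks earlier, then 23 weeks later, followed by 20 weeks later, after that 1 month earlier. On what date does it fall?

July 1, 2102

Subtracting 4 weeks (= 28 days) from November 1, 2101:
Going back 1 day from November 1, 2101 reaches the end of the previous month; 28 − 1 = 27 left.
October 2101 has 31 days; 31 − 27 = 4 → October 4, 2101.
Adding 23 weeks (= 161 days) from October 4, 2101:
October has 31 days, so 31 − 4 = 27 days remain after October 4, 2101; 161 − 27 = 134 left.
November 2101 has 30 days: 134 − 30 = 104 left.
December 2101 has 31 days: 104 − 31 = 73 left.
January 2102 has 31 days: 73 − 31 = 42 left.
February 2102 has 28 days (2102 is not a leap year): 42 − 28 = 14 left.
14 days into March 2102 → March 14, 2102.
Advancing 20 weeks (= 140 days) from March 14, 2102:
March has 31 days, so 31 − 14 = 17 days remain after March 14, 2102; 140 − 17 = 123 left.
April 2102 has 30 days: 123 − 30 = 93 left.
May 2102 has 31 days: 93 − 31 = 62 left.
June 2102 has 30 days: 62 − 30 = 32 left.
July 2102 has 31 days: 32 − 31 = 1 left.
1 day into August 2102 → August 1, 2102.
Going back 1 month from August 1, 2102:
month 8 − 1 = 7 → July 2102.
Day 1 is valid in July, giving July 1, 2102.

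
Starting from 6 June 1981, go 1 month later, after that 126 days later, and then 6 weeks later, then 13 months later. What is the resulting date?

January 21, 1983

Advancing 1 month from June 6, 1981:
month 6 + 1 = 7 → July 1981.
Day 6 is valid in July, giving July 6, 1981.
Adding 126 days from July 6, 1981:
July has 31 days, so 31 − 6 = 25 days remain after July 6, 1981; 126 − 25 = 101 left.
August 1981 has 31 days: 101 − 31 = 70 left.
September 1981 has 30 days: 70 − 30 = 40 left.
October 1981 has 31 days: 40 − 31 = 9 left.
9 days into November 1981 → November 9, 1981.
Counting forward 6 weeks (= 42 days) from November 9, 1981:
November has 30 days, so 30 − 9 = 21 days remain after November 9, 1981; 42 − 21 = 21 left.
21 days into December 1981 → December 21, 1981.
Counting forward 13 months from December 21, 1981:
month 12 + 13 = 25, which is month 1 of year 1983 → January 1983.
Day 21 is valid in January, giving January 21, 1983.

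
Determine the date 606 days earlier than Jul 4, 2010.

November 5, 2008

Going back 606 days from July 4, 2010.
Going back 4 days from July 4, 2010 reaches the end of the previous month; 606 − 4 = 602 left.
June 2010 has 30 days: 602 − 30 = 572 left.
May 2010 has 31 days: 572 − 31 = 541 left.
April 2010 has 30 days: 541 − 30 = 511 left.
March 2010 has 31 days: 511 − 31 = 480 left.
February 2010 has 28 days (2010 is not a leap year): 480 − 28 = 452 left.
January 2010 has 31 days: 452 − 31 = 421 left.
December 2009 has 31 days: 421 − 31 = 390 left.
November 2009 has 30 days: 390 − 30 = 360 left.
October 2009 has 31 days: 360 − 31 = 329 left.
September 2009 has 30 days: 329 − 30 = 299 left.
August 2009 has 31 days: 299 − 31 = 268 left.
July 2009 has 31 days: 268 − 31 = 237 left.
June 2009 has 30 days: 237 − 30 = 207 left.
May 2009 has 31 days: 207 − 31 = 176 left.
April 2009 has 30 days: 176 − 30 = 146 left.
March 2009 has 31 days: 146 − 31 = 115 left.
February 2009 has 28 days (2009 is not a leap year): 115 − 28 = 87 left.
January 2009 has 31 days: 87 − 31 = 56 left.
December 2008 has 31 days: 56 − 31 = 25 left.
November 2008 has 30 days; 30 − 25 = 5 → November 5, 2008.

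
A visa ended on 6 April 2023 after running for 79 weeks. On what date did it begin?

September 30, 2021

Subtracting 79 weeks = 553 days from April 6, 2023.
Going back 6 days from April 6, 2023 reaches the end of the previous month; 553 − 6 = 547 left.
March 2023 has 31 days: 547 − 31 = 516 left.
February 2023 has 28 days (2023 is not a leap year): 516 − 28 = 488 left.
January 2023 has 31 days: 488 − 31 = 457 left.
December 2022 has 31 days: 457 − 31 = 426 left.
November 2022 has 30 days: 426 − 30 = 396 left.
October 2022 has 31 days: 396 − 31 = 365 left.
September 2022 has 30 days: 365 − 30 = 335 left.
August 2022 has 31 days: 335 − 31 = 304 left.
July 2022 has 31 days: 304 − 31 = 273 left.
June 2022 has 30 days: 273 − 30 = 243 left.
May 2022 has 31 days: 243 − 31 = 212 left.
April 2022 has 30 days: 212 − 30 = 182 left.
March 2022 has 31 days: 182 − 31 = 151 left.
February 2022 has 28 days (2022 is not a leap year): 151 − 28 = 123 left.
January 2022 has 31 days: 123 − 31 = 92 left.
December 2021 has 31 days: 92 − 31 = 61 left.
November 2021 has 30 days: 61 − 30 = 31 left.
October 2021 has 31 days: 31 − 31 = 0 left.
September 2021 has 30 days; 30 − 0 = 30 → September 30, 2021.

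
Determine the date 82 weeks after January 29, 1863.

Advancing 82 weeks = 574 days from January 29, 1863.
January has 31 days, so 31 − 29 = 2 days remain after January 29, 1863; 574 − 2 = 572 left.
February 1863 has 28 days (1863 is not a leap year): 572 − 28 = 544 left.
March 1863 has 31 days: 544 − 31 = 513 left.
April 1863 has 30 days: 513 − 30 = 483 left.
May 1863 has 31 days: 483 − 31 = 452 left.
June 1863 has 30 days: 452 − 30 = 422 left.
July 1863 has 31 days: 422 − 31 = 391 left.
August 1863 has 31 days: 391 − 31 = 360 left.
September 1863 has 30 days: 360 − 30 = 330 left.
October 1863 has 31 days: 330 − 31 = 299 left.
November 1863 has 30 days: 299 − 30 = 269 left.
December 1863 has 31 days: 269 − 31 = 238 left.
January 1864 has 31 days: 238 − 31 = 207 left.
February 1864 has 29 days (1864 is a leap year): 207 − 29 = 178 left.
March 1864 has 31 days: 178 − 31 = 147 left.
April 1864 has 30 days: 147 − 30 = 117 left.
May 1864 has 31 days: 117 − 31 = 86 left.
June 1864 has 30 days: 86 − 30 = 56 left.
July 1864 has 31 days: 56 − 31 = 25 left.
25 days into August 1864 → August 25, 1864.

August 25, 1864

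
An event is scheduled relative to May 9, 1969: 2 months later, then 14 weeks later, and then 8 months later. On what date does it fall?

Counting forward 2 months from May 9, 1969:
month 5 + 2 = 7 → July 1969.
Day 9 is valid in July, giving July 9, 1969.
Adding 14 weeks (= 98 days) from July 9, 1969:
July has 31 days, so 31 − 9 = 22 days remain after July 9, 1969; 98 − 22 = 76 left.
August 1969 has 31 days: 76 − 31 = 45 left.
September 1969 has 30 days: 45 − 30 = 15 left.
15 days into October 1969 → October 15, 1969.
Advancing 8 months from October 15, 1969:
month 10 + 8 = 18, which is month 6 of year 1970 → June 1970.
Day 15 is valid in June, giving June 15, 1970.

June 15, 1970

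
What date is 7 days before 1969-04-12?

Counting back 7 days from April 12, 1969.
12 − 7 = 5, still in April 1969.

April 5, 1969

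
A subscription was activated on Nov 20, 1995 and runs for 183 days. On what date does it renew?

May 21, 1996

Counting forward 183 days from November 20, 1995.
November has 30 days, so 30 − 20 = 10 days remain after November 20, 1995; 183 − 10 = 173 left.
December 1995 has 31 days: 173 − 31 = 142 left.
January 1996 has 31 days: 142 − 31 = 111 left.
February 1996 has 29 days (1996 is a leap year): 111 − 29 = 82 left.
March 1996 has 31 days: 82 − 31 = 51 left.
April 1996 has 30 days: 51 − 30 = 21 left.
21 days into May 1996 → May 21, 1996.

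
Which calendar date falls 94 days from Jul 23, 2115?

October 25, 2115

Counting forward 94 days from July 23, 2115.
July has 31 days, so 31 − 23 = 8 days remain after July 23, 2115; 94 − 8 = 86 left.
August 2115 has 31 days: 86 − 31 = 55 left.
September 2115 has 30 days: 55 − 30 = 25 left.
25 days into October 2115 → October 25, 2115.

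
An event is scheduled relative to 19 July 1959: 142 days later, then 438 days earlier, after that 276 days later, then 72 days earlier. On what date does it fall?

Advancing 142 days from July 19, 1959:
July has 31 days, so 31 − 19 = 12 days remain after July 19, 1959; 142 − 12 = 130 left.
August 1959 has 31 days: 130 − 31 = 99 left.
September 1959 has 30 days: 99 − 30 = 69 left.
October 1959 has 31 days: 69 − 31 = 38 left.
November 1959 has 30 days: 38 − 30 = 8 left.
8 days into December 1959 → December 8, 1959.
Counting back 438 days from December 8, 1959:
Going back 8 days from December 8, 1959 reaches the end of the previous month; 438 − 8 = 430 left.
November 1959 has 30 days: 430 − 30 = 400 left.
October 1959 has 31 days: 400 − 31 = 369 left.
September 1959 has 30 days: 369 − 30 = 339 left.
August 1959 has 31 days: 339 − 31 = 308 left.
July 1959 has 31 days: 308 − 31 = 277 left.
June 1959 has 30 days: 277 − 30 = 247 left.
May 1959 has 31 days: 247 − 31 = 216 left.
April 1959 has 30 days: 216 − 30 = 186 left.
March 1959 has 31 days: 186 − 31 = 155 left.
February 1959 has 28 days (1959 is not a leap year): 155 − 28 = 127 left.
January 1959 has 31 days: 127 − 31 = 96 left.
December 1958 has 31 days: 96 − 31 = 65 left.
November 1958 has 30 days: 65 − 30 = 35 left.
October 1958 has 31 days: 35 − 31 = 4 left.
September 1958 has 30 days; 30 − 4 = 26 → September 26, 1958.
Counting forward 276 days from September 26, 1958:
September has 30 days, so 30 − 26 = 4 days remain after September 26, 1958; 276 − 4 = 272 left.
October 1958 has 31 days: 272 − 31 = 241 left.
November 1958 has 30 days: 241 − 30 = 211 left.
December 1958 has 31 days: 211 − 31 = 180 left.
January 1959 has 31 days: 180 − 31 = 149 left.
February 1959 has 28 days (1959 is not a leap year): 149 − 28 = 121 left.
March 1959 has 31 days: 121 − 31 = 90 left.
April 1959 has 30 days: 90 − 30 = 60 left.
May 1959 has 31 days: 60 − 31 = 29 left.
29 days into June 1959 → June 29, 1959.
Counting back 72 days from June 29, 1959:
Going back 29 days from June 29, 1959 reaches the end of the previous month; 72 − 29 = 43 left.
May 1959 has 31 days: 43 − 31 = 12 left.
April 1959 has 30 days; 30 − 12 = 18 → April 18, 1959.

April 18, 1959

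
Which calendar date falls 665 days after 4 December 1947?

September 29, 1949

Advancing 665 days from December 4, 1947.
December has 31 days, so 31 − 4 = 27 days remain after December 4, 1947; 665 − 27 = 638 left.
January 1948 has 31 days: 638 − 31 = 607 left.
February 1948 has 29 days (1948 is a leap year): 607 − 29 = 578 left.
March 1948 has 31 days: 578 − 31 = 547 left.
April 1948 has 30 days: 547 − 30 = 517 left.
May 1948 has 31 days: 517 − 31 = 486 left.
June 1948 has 30 days: 486 − 30 = 456 left.
July 1948 has 31 days: 456 − 31 = 425 left.
August 1948 has 31 days: 425 − 31 = 394 left.
September 1948 has 30 days: 394 − 30 = 364 left.
October 1948 has 31 days: 364 − 31 = 333 left.
November 1948 has 30 days: 333 − 30 = 303 left.
December 1948 has 31 days: 303 − 31 = 272 left.
January 1949 has 31 days: 272 − 31 = 241 left.
February 1949 has 28 days (1949 is not a leap year): 241 − 28 = 213 left.
March 1949 has 31 days: 213 − 31 = 182 left.
April 1949 has 30 days: 182 − 30 = 152 left.
May 1949 has 31 days: 152 − 31 = 121 left.
June 1949 has 30 days: 121 − 30 = 91 left.
July 1949 has 31 days: 91 − 31 = 60 left.
August 1949 has 31 days: 60 − 31 = 29 left.
29 days into September 1949 → September 29, 1949.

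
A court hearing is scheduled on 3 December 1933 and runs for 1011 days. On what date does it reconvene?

Adding 1011 days from December 3, 1933.
December has 31 days, so 31 − 3 = 28 days remain after December 3, 1933; 1011 − 28 = 983 left.
January 1934 has 31 days: 983 − 31 = 952 left.
February 1934 has 28 days (1934 is not a leap year): 952 − 28 = 924 left.
March 1934 has 31 days: 924 − 31 = 893 left.
April 1934 has 30 days: 893 − 30 = 863 left.
May 1934 has 31 days: 863 − 31 = 832 left.
June 1934 has 30 days: 832 − 30 = 802 left.
July 1934 has 31 days: 802 − 31 = 771 left.
August 1934 has 31 days: 771 − 31 = 740 left.
September 1934 has 30 days: 740 − 30 = 710 left.
October 1934 has 31 days: 710 − 31 = 679 left.
November 1934 has 30 days: 679 − 30 = 649 left.
December 1934 has 31 days: 649 − 31 = 618 left.
January 1935 has 31 days: 618 − 31 = 587 left.
February 1935 has 28 days (1935 is not a leap year): 587 − 28 = 559 left.
March 1935 has 31 days: 559 − 31 = 528 left.
April 1935 has 30 days: 528 − 30 = 498 left.
May 1935 has 31 days: 498 − 31 = 467 left.
June 1935 has 30 days: 467 − 30 = 437 left.
July 1935 has 31 days: 437 − 31 = 406 left.
August 1935 has 31 days: 406 − 31 = 375 left.
September 1935 has 30 days: 375 − 30 = 345 left.
October 1935 has 31 days: 345 − 31 = 314 left.
November 1935 has 30 days: 314 − 30 = 284 left.
December 1935 has 31 days: 284 − 31 = 253 left.
January 1936 has 31 days: 253 − 31 = 222 left.
February 1936 has 29 days (1936 is a leap year): 222 − 29 = 193 left.
March 1936 has 31 days: 193 − 31 = 162 left.
April 1936 has 30 days: 162 − 30 = 132 left.
May 1936 has 31 days: 132 − 31 = 101 left.
June 1936 has 30 days: 101 − 30 = 71 left.
July 1936 has 31 days: 71 − 31 = 40 left.
August 1936 has 31 days: 40 − 31 = 9 left.
9 days into September 1936 → September 9, 1936.

September 9, 1936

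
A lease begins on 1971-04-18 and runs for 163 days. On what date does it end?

September 28, 1971

Adding 163 days from April 18, 1971.
April has 30 days, so 30 − 18 = 12 days remain after April 18, 1971; 163 − 12 = 151 left.
May 1971 has 31 days: 151 − 31 = 120 left.
June 1971 has 30 days: 120 − 30 = 90 left.
July 1971 has 31 days: 90 − 31 = 59 left.
August 1971 has 31 days: 59 − 31 = 28 left.
28 days into September 1971 → September 28, 1971.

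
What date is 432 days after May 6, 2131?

Adding 432 days from May 6, 2131.
May has 31 days, so 31 − 6 = 25 days remain after May 6, 2131; 432 − 25 = 407 left.
June 2131 has 30 days: 407 − 30 = 377 left.
July 2131 has 31 days: 377 − 31 = 346 left.
August 2131 has 31 days: 346 − 31 = 315 left.
September 2131 has 30 days: 315 − 30 = 285 left.
October 2131 has 31 days: 285 − 31 = 254 left.
November 2131 has 30 days: 254 − 30 = 224 left.
December 2131 has 31 days: 224 − 31 = 193 left.
January 2132 has 31 days: 193 − 31 = 162 left.
February 2132 has 29 days (2132 is a leap year): 162 − 29 = 133 left.
March 2132 has 31 days: 133 − 31 = 102 left.
April 2132 has 30 days: 102 − 30 = 72 left.
May 2132 has 31 days: 72 − 31 = 41 left.
June 2132 has 30 days: 41 − 30 = 11 left.
11 days into July 2132 → July 11, 2132.

July 11, 2132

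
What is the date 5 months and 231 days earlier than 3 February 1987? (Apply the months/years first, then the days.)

Going back 5 months and 231 days from February 3, 1987: first the month/year part, then the days.
month 2 − 5 = -3, which is month 9 of year 1986 → September 1986.
Day 3 is valid in September, giving September 3, 1986.
Now subtract 231 days from September 3, 1986.
Going back 3 days from September 3, 1986 reaches the end of the previous month; 231 − 3 = 228 left.
August 1986 has 31 days: 228 − 31 = 197 left.
July 1986 has 31 days: 197 − 31 = 166 left.
June 1986 has 30 days: 166 − 30 = 136 left.
May 1986 has 31 days: 136 − 31 = 105 left.
April 1986 has 30 days: 105 − 30 = 75 left.
March 1986 has 31 days: 75 − 31 = 44 left.
February 1986 has 28 days (1986 is not a leap year): 44 − 28 = 16 left.
January 1986 has 31 days; 31 − 16 = 15 → January 15, 1986.

January 15, 1986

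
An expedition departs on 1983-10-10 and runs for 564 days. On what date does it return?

Adding 564 days from October 10, 1983.
October has 31 days, so 31 − 10 = 21 days remain after October 10, 1983; 564 − 21 = 543 left.
November 1983 has 30 days: 543 − 30 = 513 left.
December 1983 has 31 days: 513 − 31 = 482 left.
January 1984 has 31 days: 482 − 31 = 451 left.
February 1984 has 29 days (1984 is a leap year): 451 − 29 = 422 left.
March 1984 has 31 days: 422 − 31 = 391 left.
April 1984 has 30 days: 391 − 30 = 361 left.
May 1984 has 31 days: 361 − 31 = 330 left.
June 1984 has 30 days: 330 − 30 = 300 left.
July 1984 has 31 days: 300 − 31 = 269 left.
August 1984 has 31 days: 269 − 31 = 238 left.
September 1984 has 30 days: 238 − 30 = 208 left.
October 1984 has 31 days: 208 − 31 = 177 left.
November 1984 has 30 days: 177 − 30 = 147 left.
December 1984 has 31 days: 147 − 31 = 116 left.
January 1985 has 31 days: 116 − 31 = 85 left.
February 1985 has 28 days (1985 is not a leap year): 85 − 28 = 57 left.
March 1985 has 31 days: 57 − 31 = 26 left.
26 days into April 1985 → April 26, 1985.

April 26, 1985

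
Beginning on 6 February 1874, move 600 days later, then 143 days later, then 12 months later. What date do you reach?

February 19, 1877

Counting forward 600 days from February 6, 1874:
February has 28 days, so 28 − 6 = 22 days remain after February 6, 1874; 600 − 22 = 578 left.
March 1874 has 31 days: 578 − 31 = 547 left.
April 1874 has 30 days: 547 − 30 = 517 left.
May 1874 has 31 days: 517 − 31 = 486 left.
June 1874 has 30 days: 486 − 30 = 456 left.
July 1874 has 31 days: 456 − 31 = 425 left.
August 1874 has 31 days: 425 − 31 = 394 left.
September 1874 has 30 days: 394 − 30 = 364 left.
October 1874 has 31 days: 364 − 31 = 333 left.
November 1874 has 30 days: 333 − 30 = 303 left.
December 1874 has 31 days: 303 − 31 = 272 left.
January 1875 has 31 days: 272 − 31 = 241 left.
February 1875 has 28 days (1875 is not a leap year): 241 − 28 = 213 left.
March 1875 has 31 days: 213 − 31 = 182 left.
April 1875 has 30 days: 182 − 30 = 152 left.
May 1875 has 31 days: 152 − 31 = 121 left.
June 1875 has 30 days: 121 − 30 = 91 left.
July 1875 has 31 days: 91 − 31 = 60 left.
August 1875 has 31 days: 60 − 31 = 29 left.
29 days into September 1875 → September 29, 1875.
Counting forward 143 days from September 29, 1875:
September has 30 days, so 30 − 29 = 1 day remains after September 29, 1875; 143 − 1 = 142 left.
October 1875 has 31 days: 142 − 31 = 111 left.
November 1875 has 30 days: 111 − 30 = 81 left.
December 1875 has 31 days: 81 − 31 = 50 left.
January 1876 has 31 days: 50 − 31 = 19 left.
19 days into February 1876 → February 19, 1876.
Adding 12 months from February 19, 1876:
month 2 + 12 = 14, which is month 2 of year 1877 → February 1877.
Day 19 is valid in February, giving February 19, 1877.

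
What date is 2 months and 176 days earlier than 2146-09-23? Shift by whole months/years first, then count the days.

Going back 2 months and 176 days from September 23, 2146: first the month/year part, then the days.
month 9 − 2 = 7 → July 2146.
Day 23 is valid in July, giving July 23, 2146.
Now subtract 176 days from July 23, 2146.
Going back 23 days from July 23, 2146 reaches the end of the previous month; 176 − 23 = 153 left.
June 2146 has 30 days: 153 − 30 = 123 left.
May 2146 has 31 days: 123 − 31 = 92 left.
April 2146 has 30 days: 92 − 30 = 62 left.
March 2146 has 31 days: 62 − 31 = 31 left.
February 2146 has 28 days (2146 is not a leap year): 31 − 28 = 3 left.
January 2146 has 31 days; 31 − 3 = 28 → January 28, 2146.

January 28, 2146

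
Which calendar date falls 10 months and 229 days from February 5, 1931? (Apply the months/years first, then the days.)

July 21, 1932

Counting forward 10 months and 229 days from February 5, 1931: first the month/year part, then the days.
month 2 + 10 = 12 → December 1931.
Day 5 is valid in December, giving December 5, 1931.
Now add 229 days from December 5, 1931.
December has 31 days, so 31 − 5 = 26 days remain after December 5, 1931; 229 − 26 = 203 left.
January 1932 has 31 days: 203 − 31 = 172 left.
February 1932 has 29 days (1932 is a leap year): 172 − 29 = 143 left.
March 1932 has 31 days: 143 − 31 = 112 left.
April 1932 has 30 days: 112 − 30 = 82 left.
May 1932 has 31 days: 82 − 31 = 51 left.
June 1932 has 30 days: 51 − 30 = 21 left.
21 days into July 1932 → July 21, 1932.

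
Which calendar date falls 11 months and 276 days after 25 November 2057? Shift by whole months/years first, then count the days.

Adding 11 months and 276 days from November 25, 2057: first the month/year part, then the days.
month 11 + 11 = 22, which is month 10 of year 2058 → October 2058.
Day 25 is valid in October, giving October 25, 2058.
Now add 276 days from October 25, 2058.
October has 31 days, so 31 − 25 = 6 days remain after October 25, 2058; 276 − 6 = 270 left.
November 2058 has 30 days: 270 − 30 = 240 left.
December 2058 has 31 days: 240 − 31 = 209 left.
January 2059 has 31 days: 209 − 31 = 178 left.
February 2059 has 28 days (2059 is not a leap year): 178 − 28 = 150 left.
March 2059 has 31 days: 150 − 31 = 119 left.
April 2059 has 30 days: 119 − 30 = 89 left.
May 2059 has 31 days: 89 − 31 = 58 left.
June 2059 has 30 days: 58 − 30 = 28 left.
28 days into July 2059 → July 28, 2059.

July 28, 2059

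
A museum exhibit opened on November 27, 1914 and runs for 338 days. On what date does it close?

October 31, 1915

Counting forward 338 days from November 27, 1914.
November has 30 days, so 30 − 27 = 3 days remain after November 27, 1914; 338 − 3 = 335 left.
December 1914 has 31 days: 335 − 31 = 304 left.
January 1915 has 31 days: 304 − 31 = 273 left.
February 1915 has 28 days (1915 is not a leap year): 273 − 28 = 245 left.
March 1915 has 31 days: 245 − 31 = 214 left.
April 1915 has 30 days: 214 − 30 = 184 left.
May 1915 has 31 days: 184 − 31 = 153 left.
June 1915 has 30 days: 153 − 30 = 123 left.
July 1915 has 31 days: 123 − 31 = 92 left.
August 1915 has 31 days: 92 − 31 = 61 left.
September 1915 has 30 days: 61 − 30 = 31 left.
31 days into October 1915 → October 31, 1915.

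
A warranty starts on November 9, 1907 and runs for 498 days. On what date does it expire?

Counting forward 498 days from November 9, 1907.
November has 30 days, so 30 − 9 = 21 days remain after November 9, 1907; 498 − 21 = 477 left.
December 1907 has 31 days: 477 − 31 = 446 left.
January 1908 has 31 days: 446 − 31 = 415 left.
February 1908 has 29 days (1908 is a leap year): 415 − 29 = 386 left.
March 1908 has 31 days: 386 − 31 = 355 left.
April 1908 has 30 days: 355 − 30 = 325 left.
May 1908 has 31 days: 325 − 31 = 294 left.
June 1908 has 30 days: 294 − 30 = 264 left.
July 1908 has 31 days: 264 − 31 = 233 left.
August 1908 has 31 days: 233 − 31 = 202 left.
September 1908 has 30 days: 202 − 30 = 172 left.
October 1908 has 31 days: 172 − 31 = 141 left.
November 1908 has 30 days: 141 − 30 = 111 left.
December 1908 has 31 days: 111 − 31 = 80 left.
January 1909 has 31 days: 80 − 31 = 49 left.
February 1909 has 28 days (1909 is not a leap year): 49 − 28 = 21 left.
21 days into March 1909 → March 21, 1909.

March 21, 1909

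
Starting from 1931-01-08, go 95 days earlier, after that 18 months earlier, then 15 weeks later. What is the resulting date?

Counting back 95 days from January 8, 1931:
Going back 8 days from January 8, 1931 reaches the end of the previous month; 95 − 8 = 87 left.
December 1930 has 31 days: 87 − 31 = 56 left.
November 1930 has 30 days: 56 − 30 = 26 left.
October 1930 has 31 days; 31 − 26 = 5 → October 5, 1930.
Subtracting 18 months from October 5, 1930:
month 10 − 18 = -8, which is month 4 of year 1929 → April 1929.
Day 5 is valid in April, giving April 5, 1929.
Adding 15 weeks (= 105 days) from April 5, 1929:
April has 30 days, so 30 − 5 = 25 days remain after April 5, 1929; 105 − 25 = 80 left.
May 1929 has 31 days: 80 − 31 = 49 left.
June 1929 has 30 days: 49 − 30 = 19 left.
19 days into July 1929 → July 19, 1929.

July 19, 1929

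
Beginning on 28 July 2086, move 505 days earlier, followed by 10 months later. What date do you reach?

January 10, 2086

Counting back 505 days from July 28, 2086:
Going back 28 days from July 28, 2086 reaches the end of the previous month; 505 − 28 = 477 left.
June 2086 has 30 days: 477 − 30 = 447 left.
May 2086 has 31 days: 447 − 31 = 416 left.
April 2086 has 30 days: 416 − 30 = 386 left.
March 2086 has 31 days: 386 − 31 = 355 left.
February 2086 has 28 days (2086 is not a leap year): 355 − 28 = 327 left.
January 2086 has 31 days: 327 − 31 = 296 left.
December 2085 has 31 days: 296 − 31 = 265 left.
November 2085 has 30 days: 265 − 30 = 235 left.
October 2085 has 31 days: 235 − 31 = 204 left.
September 2085 has 30 days: 204 − 30 = 174 left.
August 2085 has 31 days: 174 − 31 = 143 left.
July 2085 has 31 days: 143 − 31 = 112 left.
June 2085 has 30 days: 112 − 30 = 82 left.
May 2085 has 31 days: 82 − 31 = 51 left.
April 2085 has 30 days: 51 − 30 = 21 left.
March 2085 has 31 days; 31 − 21 = 10 → March 10, 2085.
Counting forward 10 months from March 10, 2085:
month 3 + 10 = 13, which is month 1 of year 2086 → January 2086.
Day 10 is valid in January, giving January 10, 2086.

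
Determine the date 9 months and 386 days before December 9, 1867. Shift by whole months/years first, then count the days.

February 16, 1866

Subtracting 9 months and 386 days from December 9, 1867: first the month/year part, then the days.
month 12 − 9 = 3 → March 1867.
Day 9 is valid in March, giving March 9, 1867.
Now subtract 386 days from March 9, 1867.
Going back 9 days from March 9, 1867 reaches the end of the previous month; 386 − 9 = 377 left.
February 1867 has 28 days (1867 is not a leap year): 377 − 28 = 349 left.
January 1867 has 31 days: 349 − 31 = 318 left.
December 1866 has 31 days: 318 − 31 = 287 left.
November 1866 has 30 days: 287 − 30 = 257 left.
October 1866 has 31 days: 257 − 31 = 226 left.
September 1866 has 30 days: 226 − 30 = 196 left.
August 1866 has 31 days: 196 − 31 = 165 left.
July 1866 has 31 days: 165 − 31 = 134 left.
June 1866 has 30 days: 134 − 30 = 104 left.
May 1866 has 31 days: 104 − 31 = 73 left.
April 1866 has 30 days: 73 − 30 = 43 left.
March 1866 has 31 days: 43 − 31 = 12 left.
February 1866 has 28 days; 28 − 12 = 16 → February 16, 1866.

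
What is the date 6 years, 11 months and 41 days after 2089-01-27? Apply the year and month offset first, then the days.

Advancing 6 years, 11 months and 41 days from January 27, 2089: first the month/year part, then the days.
+6 years → 2095; month 1 + 11 = 12 → December 2095.
Day 27 is valid in December, giving December 27, 2095.
Now add 41 days from December 27, 2095.
December has 31 days, so 31 − 27 = 4 days remain after December 27, 2095; 41 − 4 = 37 left.
January 2096 has 31 days: 37 − 31 = 6 left.
6 days into February 2096 → February 6, 2096.

February 6, 2096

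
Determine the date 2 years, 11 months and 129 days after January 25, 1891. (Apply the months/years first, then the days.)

Advancing 2 years, 11 months and 129 days from January 25, 1891: first the month/year part, then the days.
+2 years → 1893; month 1 + 11 = 12 → December 1893.
Day 25 is valid in December, giving December 25, 1893.
Now add 129 days from December 25, 1893.
December has 31 days, so 31 − 25 = 6 days remain after December 25, 1893; 129 − 6 = 123 left.
January 1894 has 31 days: 123 − 31 = 92 left.
February 1894 has 28 days (1894 is not a leap year): 92 − 28 = 64 left.
March 1894 has 31 days: 64 − 31 = 33 left.
April 1894 has 30 days: 33 − 30 = 3 left.
3 days into May 1894 → May 3, 1894.

May 3, 1894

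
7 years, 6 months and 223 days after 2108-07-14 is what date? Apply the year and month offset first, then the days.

August 24, 2116

Advancing 7 years, 6 months and 223 days from July 14, 2108: first the month/year part, then the days.
+7 years → 2115; month 7 + 6 = 13, which is month 1 of year 2116 → January 2116.
Day 14 is valid in January, giving January 14, 2116.
Now add 223 days from January 14, 2116.
January has 31 days, so 31 − 14 = 17 days remain after January 14, 2116; 223 − 17 = 206 left.
February 2116 has 29 days (2116 is a leap year): 206 − 29 = 177 left.
March 2116 has 31 days: 177 − 31 = 146 left.
April 2116 has 30 days: 146 − 30 = 116 left.
May 2116 has 31 days: 116 − 31 = 85 left.
June 2116 has 30 days: 85 − 30 = 55 left.
July 2116 has 31 days: 55 − 31 = 24 left.
24 days into August 2116 → August 24, 2116.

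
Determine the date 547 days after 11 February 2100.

Advancing 547 days from February 11, 2100.
February has 28 days, so 28 − 11 = 17 days remain after February 11, 2100; 547 − 17 = 530 left.
March 2100 has 31 days: 530 − 31 = 499 left.
April 2100 has 30 days: 499 − 30 = 469 left.
May 2100 has 31 days: 469 − 31 = 438 left.
June 2100 has 30 days: 438 − 30 = 408 left.
July 2100 has 31 days: 408 − 31 = 377 left.
August 2100 has 31 days: 377 − 31 = 346 left.
September 2100 has 30 days: 346 − 30 = 316 left.
October 2100 has 31 days: 316 − 31 = 285 left.
November 2100 has 30 days: 285 − 30 = 255 left.
December 2100 has 31 days: 255 − 31 = 224 left.
January 2101 has 31 days: 224 − 31 = 193 left.
February 2101 has 28 days (2101 is not a leap year): 193 − 28 = 165 left.
March 2101 has 31 days: 165 − 31 = 134 left.
April 2101 has 30 days: 134 − 30 = 104 left.
May 2101 has 31 days: 104 − 31 = 73 left.
June 2101 has 30 days: 73 − 30 = 43 left.
July 2101 has 31 days: 43 − 31 = 12 left.
12 days into August 2101 → August 12, 2101.

August 12, 2101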